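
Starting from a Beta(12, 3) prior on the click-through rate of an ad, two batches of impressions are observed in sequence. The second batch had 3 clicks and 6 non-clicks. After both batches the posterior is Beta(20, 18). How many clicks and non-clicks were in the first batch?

Sequential conjugate updates are equivalent to a single update on the pooled data, so total successes = posterior α − prior α and total failures = posterior β − prior β.
Total across both batches: 20−12=8 clicks, 18−3=15 non-clicks.
Subtract the second batch: 8−3=5 clicks and 15−6=9 non-clicks.

5 clicks and 9 non-clicks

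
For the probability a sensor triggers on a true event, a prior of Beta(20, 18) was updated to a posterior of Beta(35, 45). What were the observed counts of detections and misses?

Under Beta–binomial conjugacy the posterior parameters are (a+s, b+f).
So s = 35 − 20 = 15 and f = 45 − 18 = 27.

15 detections and 27 misses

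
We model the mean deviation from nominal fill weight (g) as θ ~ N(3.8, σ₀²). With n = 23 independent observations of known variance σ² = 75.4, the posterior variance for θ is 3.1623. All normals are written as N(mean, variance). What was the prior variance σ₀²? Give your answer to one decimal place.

σ₀² = 89.4

Posterior precision equals prior precision plus data precision: 1/σ_n² = 1/σ₀² + n/σ².
So 1/σ₀² = 1/3.1623 − 23/75.4 = 0.316226 − 0.305040 = 0.011186.
Hence σ₀² = 1/0.011186 ≈ 89.4.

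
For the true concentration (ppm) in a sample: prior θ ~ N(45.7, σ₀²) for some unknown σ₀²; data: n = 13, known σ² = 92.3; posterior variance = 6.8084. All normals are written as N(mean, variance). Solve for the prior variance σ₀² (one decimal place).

Posterior precision equals prior precision plus data precision: 1/σ_n² = 1/σ₀² + n/σ².
So 1/σ₀² = 1/6.8084 − 13/92.3 = 0.146877 − 0.140845 = 0.006032.
Hence σ₀² = 1/0.006032 ≈ 165.8.

σ₀² = 165.8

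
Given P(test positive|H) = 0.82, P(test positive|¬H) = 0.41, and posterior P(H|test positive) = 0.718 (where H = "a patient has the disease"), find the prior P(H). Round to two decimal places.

In odds form, posterior odds = prior odds × likelihood ratio, so prior odds = posterior odds ÷ LR.
Posterior odds = 0.718/(1−0.718) = 2.5461. LR = 0.82/0.41 = 2.0000.
Prior odds = 2.5461/2.0000 = 1.2731, so P(H) = 1.2731/(1+1.2731) ≈ 0.56.

P(H) = 0.56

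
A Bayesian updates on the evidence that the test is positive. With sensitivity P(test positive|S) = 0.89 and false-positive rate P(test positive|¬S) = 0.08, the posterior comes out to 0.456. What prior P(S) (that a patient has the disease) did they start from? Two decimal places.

Bayes' rule in odds form gives O(S|E) = O(S)·[P(E|S)/P(E|¬S)], hence O(S) = O(S|E)/LR.
Posterior odds = 0.456/(1−0.456) = 0.8382. LR = 0.89/0.08 = 11.1250.
Prior odds = 0.8382/11.1250 = 0.0753, so P(S) = 0.0753/(1+0.0753) ≈ 0.07.

P(S) = 0.07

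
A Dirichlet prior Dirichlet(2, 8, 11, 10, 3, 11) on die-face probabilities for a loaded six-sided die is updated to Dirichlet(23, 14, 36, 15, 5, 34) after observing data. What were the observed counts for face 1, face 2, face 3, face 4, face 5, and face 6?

For a Dirichlet(α) prior with multinomial counts c, the posterior is Dirichlet(α + c) componentwise.
Counts are posterior − prior componentwise: 23−2=21, 14−8=6, 36−11=25, 15−10=5, 5−3=2, 34−11=23.

counts (21, 6, 25, 5, 2, 23)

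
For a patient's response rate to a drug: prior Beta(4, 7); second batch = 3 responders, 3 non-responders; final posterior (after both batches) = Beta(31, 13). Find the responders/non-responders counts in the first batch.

Sequential conjugate updates are equivalent to a single update on the pooled data, so total successes = posterior α − prior α and total failures = posterior β − prior β.
Total across both batches: 31−4=27 responders, 13−7=6 non-responders.
Subtract the second batch: 27−3=24 responders and 6−3=3 non-responders.

24 responders and 3 non-responders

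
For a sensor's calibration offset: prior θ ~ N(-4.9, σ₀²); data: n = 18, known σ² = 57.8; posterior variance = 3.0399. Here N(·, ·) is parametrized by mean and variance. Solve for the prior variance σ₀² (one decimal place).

σ₀² = 57.0

For the Normal–Normal model with known σ², precisions add: τ_n = τ₀ + n/σ².
So 1/σ₀² = 1/3.0399 − 18/57.8 = 0.328958 − 0.311419 = 0.017539.
Hence σ₀² = 1/0.017539 ≈ 57.0.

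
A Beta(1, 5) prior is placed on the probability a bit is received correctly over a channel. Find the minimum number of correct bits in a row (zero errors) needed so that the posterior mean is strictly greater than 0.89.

After k correct bits and 0 errors the posterior is Beta(1+k, 5), with mean (1+k)/(1+5+k).
Set (1+k)/(6+k) > 0.89 and solve: k > (0.89·6 − 1)/(1 − 0.89) = 39.455.
The smallest integer exceeding 39.455 is 40, and checking k=40: (41)/(46) = 0.8913 > 0.89.

k = 40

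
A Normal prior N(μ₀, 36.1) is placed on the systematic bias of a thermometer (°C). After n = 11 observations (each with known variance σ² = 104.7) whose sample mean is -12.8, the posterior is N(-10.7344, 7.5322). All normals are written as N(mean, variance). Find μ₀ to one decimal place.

μ₀ = -2.9

With known observation variance, the Normal–Normal posterior has precision τ_n = τ₀ + n/σ² and mean μ_n = (τ₀μ₀ + (n/σ²)x̄)/τ_n.
Here τ₀ = 1/36.1 = 0.027701 and τ_data = 11/104.7 = 0.105062, so τ_n = 0.132763.
Rearranging for μ₀: μ₀ = (μ_n·τ_n − τ_data·x̄)/τ₀ = (-10.7344·0.132763 − 0.105062·-12.8) / 0.027701 = -0.080338/0.027701 ≈ -2.9.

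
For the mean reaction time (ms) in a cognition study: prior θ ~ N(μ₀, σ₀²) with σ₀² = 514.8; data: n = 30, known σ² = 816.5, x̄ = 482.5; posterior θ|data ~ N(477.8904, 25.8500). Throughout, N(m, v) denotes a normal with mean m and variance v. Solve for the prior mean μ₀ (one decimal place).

μ₀ = 390.7

With known observation variance, the Normal–Normal posterior has precision τ_n = τ₀ + n/σ² and mean μ_n = (τ₀μ₀ + (n/σ²)x̄)/τ_n.
Here τ₀ = 1/514.8 = 0.001943 and τ_data = 30/816.5 = 0.036742, so τ_n = 0.038685.
Rearranging for μ₀: μ₀ = (μ_n·τ_n − τ_data·x̄)/τ₀ = (477.8904·0.038685 − 0.036742·482.5) / 0.001943 = 0.759175/0.001943 ≈ 390.7.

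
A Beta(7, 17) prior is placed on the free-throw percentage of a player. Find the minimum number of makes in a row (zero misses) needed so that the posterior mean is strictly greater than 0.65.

k = 25

After k makes and 0 misses the posterior is Beta(7+k, 17), with mean (7+k)/(7+17+k).
Set (7+k)/(24+k) > 0.65 and solve: k > (0.65·24 − 7)/(1 − 0.65) = 24.571.
The smallest integer exceeding 24.571 is 25.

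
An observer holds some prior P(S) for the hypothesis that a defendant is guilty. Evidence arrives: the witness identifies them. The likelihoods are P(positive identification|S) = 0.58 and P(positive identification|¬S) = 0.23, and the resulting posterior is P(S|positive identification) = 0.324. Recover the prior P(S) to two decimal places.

P(S) = 0.16

Bayes' rule in odds form gives O(S|E) = O(S)·[P(E|S)/P(E|¬S)], hence O(S) = O(S|E)/LR.
Posterior odds = 0.324/(1−0.324) = 0.4793. LR = 0.58/0.23 = 2.5217.
Prior odds = 0.4793/2.5217 = 0.1901, so P(S) = 0.1901/(1+0.1901) ≈ 0.16.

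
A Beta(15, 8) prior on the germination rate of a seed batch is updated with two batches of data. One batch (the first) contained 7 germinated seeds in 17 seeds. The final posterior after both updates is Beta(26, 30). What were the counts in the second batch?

Because Beta–binomial updating is additive in the counts, the combined data contributed (α_post−α_prior, β_post−β_prior) successes and failures.
Total across both batches: 26−15=11 germinated seeds, 30−8=22 non-germinating seeds.
Subtract the first batch: 11−7=4 germinated seeds and 22−10=12 non-germinating seeds.

4 germinated seeds and 12 non-germinating seeds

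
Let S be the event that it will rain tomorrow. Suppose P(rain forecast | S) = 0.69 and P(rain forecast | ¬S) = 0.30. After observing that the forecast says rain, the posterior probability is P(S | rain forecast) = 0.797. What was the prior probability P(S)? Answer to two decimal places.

In odds form, posterior odds = prior odds × likelihood ratio, so prior odds = posterior odds ÷ LR.
Posterior odds = 0.797/(1−0.797) = 3.9261. LR = 0.69/0.30 = 2.3000.
Prior odds = 3.9261/2.3000 = 1.7070, so P(S) = 1.7070/(1+1.7070) ≈ 0.63.

P(S) = 0.63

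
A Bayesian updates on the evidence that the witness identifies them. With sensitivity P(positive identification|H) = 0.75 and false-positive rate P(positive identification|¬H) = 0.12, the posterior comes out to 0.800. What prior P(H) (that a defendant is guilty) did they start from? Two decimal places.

Bayes' rule in odds form gives O(H|E) = O(H)·[P(E|H)/P(E|¬H)], hence O(H) = O(H|E)/LR.
Posterior odds = 0.800/(1−0.800) = 4.0000. LR = 0.75/0.12 = 6.2500.
Prior odds = 4.0000/6.2500 = 0.6400, so P(H) = 0.6400/(1+0.6400) ≈ 0.39.

P(H) = 0.39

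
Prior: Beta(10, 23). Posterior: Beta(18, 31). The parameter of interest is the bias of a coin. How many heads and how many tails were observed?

8 heads and 8 tails

Under Beta–binomial conjugacy the posterior parameters are (α+s, β+f).
Match parameters: s=18−10=8, f=31−23=8.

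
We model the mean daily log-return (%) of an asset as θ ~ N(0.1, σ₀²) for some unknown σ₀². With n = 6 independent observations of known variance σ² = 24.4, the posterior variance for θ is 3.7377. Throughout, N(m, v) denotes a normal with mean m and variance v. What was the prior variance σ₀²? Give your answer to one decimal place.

For the Normal–Normal model with known σ², precisions add: τ_n = τ₀ + n/σ².
So 1/σ₀² = 1/3.7377 − 6/24.4 = 0.267544 − 0.245902 = 0.021642.
Hence σ₀² = 1/0.021642 ≈ 46.2.

σ₀² = 46.2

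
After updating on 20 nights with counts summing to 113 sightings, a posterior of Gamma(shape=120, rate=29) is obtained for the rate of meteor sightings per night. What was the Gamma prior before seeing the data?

Gamma(shape=7, rate=9)

A Gamma(α, β) prior (rate parametrization) on a Poisson rate with n observations summing to S gives posterior Gamma(α+S, β+n).
So α = 120 − 113 = 7 and β = 29 − 20 = 9.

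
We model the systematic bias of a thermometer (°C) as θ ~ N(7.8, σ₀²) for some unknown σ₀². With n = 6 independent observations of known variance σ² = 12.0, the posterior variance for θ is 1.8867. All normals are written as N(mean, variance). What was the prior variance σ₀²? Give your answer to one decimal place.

Posterior precision equals prior precision plus data precision: 1/σ_n² = 1/σ₀² + n/σ².
So 1/σ₀² = 1/1.8867 − 6/12.0 = 0.530026 − 0.500000 = 0.030026.
Hence σ₀² = 1/0.030026 ≈ 33.3.

σ₀² = 33.3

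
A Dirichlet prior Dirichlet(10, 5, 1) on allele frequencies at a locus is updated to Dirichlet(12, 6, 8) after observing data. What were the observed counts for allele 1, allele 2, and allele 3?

For a Dirichlet(α) prior with multinomial counts c, the posterior is Dirichlet(α + c) componentwise.
Counts are posterior − prior componentwise: 12−10=2, 6−5=1, 8−1=7.

counts (2, 1, 7)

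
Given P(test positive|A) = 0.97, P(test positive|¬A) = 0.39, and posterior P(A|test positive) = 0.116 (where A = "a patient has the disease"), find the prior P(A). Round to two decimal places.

P(A) = 0.05

In odds form, posterior odds = prior odds × likelihood ratio, so prior odds = posterior odds ÷ LR.
Posterior odds = 0.116/(1−0.116) = 0.1312. LR = 0.97/0.39 = 2.4872.
Prior odds = 0.1312/2.4872 = 0.0528, so P(A) = 0.0528/(1+0.0528) ≈ 0.05.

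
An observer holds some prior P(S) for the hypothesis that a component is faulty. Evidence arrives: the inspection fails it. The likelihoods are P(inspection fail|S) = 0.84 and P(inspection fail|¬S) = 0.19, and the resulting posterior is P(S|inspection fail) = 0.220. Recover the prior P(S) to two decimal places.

Bayes' rule in odds form gives O(S|E) = O(S)·[P(E|S)/P(E|¬S)], hence O(S) = O(S|E)/LR.
Posterior odds = 0.220/(1−0.220) = 0.2821. LR = 0.84/0.19 = 4.4211.
Prior odds = 0.2821/4.4211 = 0.0638, so P(S) = 0.0638/(1+0.0638) ≈ 0.06.

P(S) = 0.06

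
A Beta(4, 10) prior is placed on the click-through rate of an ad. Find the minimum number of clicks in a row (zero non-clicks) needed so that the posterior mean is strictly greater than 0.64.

After k clicks and 0 non-clicks the posterior is Beta(4+k, 10), with mean (4+k)/(4+10+k).
Set (4+k)/(14+k) > 0.64 and solve: k > (0.64·14 − 4)/(1 − 0.64) = 13.778.
The smallest integer exceeding 13.778 is 14.

k = 14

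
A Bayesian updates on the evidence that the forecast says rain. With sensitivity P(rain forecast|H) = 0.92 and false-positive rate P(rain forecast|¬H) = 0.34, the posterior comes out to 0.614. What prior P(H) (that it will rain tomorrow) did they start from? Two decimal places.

In odds form, posterior odds = prior odds × likelihood ratio, so prior odds = posterior odds ÷ LR.
Posterior odds = 0.614/(1−0.614) = 1.5907. LR = 0.92/0.34 = 2.7059.
Prior odds = 1.5907/2.7059 = 0.5879, so P(H) = 0.5879/(1+0.5879) ≈ 0.37.

P(H) = 0.37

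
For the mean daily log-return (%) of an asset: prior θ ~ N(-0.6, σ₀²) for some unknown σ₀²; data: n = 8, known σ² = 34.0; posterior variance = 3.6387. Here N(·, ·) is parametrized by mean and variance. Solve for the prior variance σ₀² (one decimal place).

For the Normal–Normal model with known σ², precisions add: τ_n = τ₀ + n/σ².
So 1/σ₀² = 1/3.6387 − 8/34.0 = 0.274823 − 0.235294 = 0.039529.
Hence σ₀² = 1/0.039529 ≈ 25.3.

σ₀² = 25.3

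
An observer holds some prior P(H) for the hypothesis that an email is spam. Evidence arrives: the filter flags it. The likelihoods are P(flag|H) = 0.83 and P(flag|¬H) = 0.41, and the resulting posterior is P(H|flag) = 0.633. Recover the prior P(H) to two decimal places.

P(H) = 0.46

In odds form, posterior odds = prior odds × likelihood ratio, so prior odds = posterior odds ÷ LR.
Posterior odds = 0.633/(1−0.633) = 1.7248. LR = 0.83/0.41 = 2.0244.
Prior odds = 1.7248/2.0244 = 0.8520, so P(H) = 0.8520/(1+0.8520) ≈ 0.46.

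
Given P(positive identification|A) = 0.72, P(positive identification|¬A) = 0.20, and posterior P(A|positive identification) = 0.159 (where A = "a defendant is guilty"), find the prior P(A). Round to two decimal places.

P(A) = 0.05

In odds form, posterior odds = prior odds × likelihood ratio, so prior odds = posterior odds ÷ LR.
Posterior odds = 0.159/(1−0.159) = 0.1891. LR = 0.72/0.20 = 3.6000.
Prior odds = 0.1891/3.6000 = 0.0525, so P(A) = 0.0525/(1+0.0525) ≈ 0.05.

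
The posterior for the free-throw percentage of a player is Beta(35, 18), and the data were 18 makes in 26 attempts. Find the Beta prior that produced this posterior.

Beta(17, 10)

A Beta(α, β) prior with s successes and f failures in binomial data gives a Beta(α+s, β+f) posterior.
Subtract the data counts: 35−18=17, 18−8=10.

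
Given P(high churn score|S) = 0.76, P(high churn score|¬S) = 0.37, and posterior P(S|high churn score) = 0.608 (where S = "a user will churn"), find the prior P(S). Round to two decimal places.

In odds form, posterior odds = prior odds × likelihood ratio, so prior odds = posterior odds ÷ LR.
Posterior odds = 0.608/(1−0.608) = 1.5510. LR = 0.76/0.37 = 2.0541.
Prior odds = 1.5510/2.0541 = 0.7551, so P(S) = 0.7551/(1+0.7551) ≈ 0.43.

P(S) = 0.43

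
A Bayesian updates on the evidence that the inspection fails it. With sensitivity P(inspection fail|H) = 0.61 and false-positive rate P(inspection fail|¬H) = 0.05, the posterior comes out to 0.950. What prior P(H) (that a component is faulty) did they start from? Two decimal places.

Bayes' rule in odds form gives O(H|E) = O(H)·[P(E|H)/P(E|¬H)], hence O(H) = O(H|E)/LR.
Posterior odds = 0.950/(1−0.950) = 19.0000. LR = 0.61/0.05 = 12.2000.
Prior odds = 19.0000/12.2000 = 1.5574, so P(H) = 1.5574/(1+1.5574) ≈ 0.61.

P(H) = 0.61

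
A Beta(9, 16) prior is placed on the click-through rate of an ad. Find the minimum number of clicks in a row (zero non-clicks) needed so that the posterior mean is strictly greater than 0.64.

After k clicks and 0 non-clicks the posterior is Beta(9+k, 16), with mean (9+k)/(9+16+k).
Set (9+k)/(25+k) > 0.64 and solve: k > (0.64·25 − 9)/(1 − 0.64) = 19.444.
The smallest integer exceeding 19.444 is 20.

k = 20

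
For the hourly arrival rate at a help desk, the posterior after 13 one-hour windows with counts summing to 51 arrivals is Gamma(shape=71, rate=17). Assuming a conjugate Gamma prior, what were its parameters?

Gamma(shape=20, rate=4)

Gamma–Poisson conjugacy: posterior shape = α + Σxᵢ, posterior rate = β + n.
So α = 71 − 51 = 20 and β = 17 − 13 = 4.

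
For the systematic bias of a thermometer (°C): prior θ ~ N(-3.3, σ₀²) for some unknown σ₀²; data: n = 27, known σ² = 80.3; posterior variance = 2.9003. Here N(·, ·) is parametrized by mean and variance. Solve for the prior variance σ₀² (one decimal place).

σ₀² = 116.9

Posterior precision equals prior precision plus data precision: 1/σ_n² = 1/σ₀² + n/σ².
So 1/σ₀² = 1/2.9003 − 27/80.3 = 0.344792 − 0.336239 = 0.008553.
Hence σ₀² = 1/0.008553 ≈ 116.9.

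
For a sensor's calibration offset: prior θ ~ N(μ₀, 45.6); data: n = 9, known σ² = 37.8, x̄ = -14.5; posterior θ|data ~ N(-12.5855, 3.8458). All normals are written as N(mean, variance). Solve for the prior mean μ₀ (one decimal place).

μ₀ = 8.2

With known observation variance, the Normal–Normal posterior has precision τ_n = τ₀ + n/σ² and mean μ_n = (τ₀μ₀ + (n/σ²)x̄)/τ_n.
Here τ₀ = 1/45.6 = 0.021930 and τ_data = 9/37.8 = 0.238095, so τ_n = 0.260025.
Rearranging for μ₀: μ₀ = (μ_n·τ_n − τ_data·x̄)/τ₀ = (-12.5855·0.260025 − 0.238095·-14.5) / 0.021930 = 0.179833/0.021930 ≈ 8.2.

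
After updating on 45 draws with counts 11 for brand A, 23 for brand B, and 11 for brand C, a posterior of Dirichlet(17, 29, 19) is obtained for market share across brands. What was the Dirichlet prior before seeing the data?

Dirichlet(6, 6, 8)

For a Dirichlet(α) prior with multinomial counts c, the posterior is Dirichlet(α + c) componentwise.
Subtract each count from the matching posterior parameter: 17−11=6, 29−23=6, 19−11=8.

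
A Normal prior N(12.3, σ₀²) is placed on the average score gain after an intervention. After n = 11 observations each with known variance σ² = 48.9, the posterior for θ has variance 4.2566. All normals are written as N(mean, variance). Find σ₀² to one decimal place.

Posterior precision equals prior precision plus data precision: 1/σ_n² = 1/σ₀² + n/σ².
So 1/σ₀² = 1/4.2566 − 11/48.9 = 0.234929 − 0.224949 = 0.009980.
Hence σ₀² = 1/0.009980 ≈ 100.2.

σ₀² = 100.2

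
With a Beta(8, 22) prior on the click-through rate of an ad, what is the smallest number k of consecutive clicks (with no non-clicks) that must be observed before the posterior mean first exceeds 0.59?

k = 24

After k clicks and 0 non-clicks the posterior is Beta(8+k, 22), with mean (8+k)/(8+22+k).
Set (8+k)/(30+k) > 0.59 and solve: k > (0.59·30 − 8)/(1 − 0.59) = 23.659.
The smallest integer exceeding 23.659 is 24, and checking k=24: (32)/(54) = 0.5926 > 0.59.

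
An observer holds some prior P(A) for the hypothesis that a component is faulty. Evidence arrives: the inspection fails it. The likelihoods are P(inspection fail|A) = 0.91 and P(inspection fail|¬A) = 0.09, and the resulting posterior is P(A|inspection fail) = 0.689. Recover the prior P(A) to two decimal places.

P(A) = 0.18

Bayes' rule in odds form gives O(A|E) = O(A)·[P(E|A)/P(E|¬A)], hence O(A) = O(A|E)/LR.
Posterior odds = 0.689/(1−0.689) = 2.2154. LR = 0.91/0.09 = 10.1111.
Prior odds = 2.2154/10.1111 = 0.2191, so P(A) = 0.2191/(1+0.2191) ≈ 0.18.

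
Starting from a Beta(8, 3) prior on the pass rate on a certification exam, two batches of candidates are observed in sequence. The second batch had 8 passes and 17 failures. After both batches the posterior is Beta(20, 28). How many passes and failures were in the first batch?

Sequential conjugate updates are equivalent to a single update on the pooled data, so total successes = posterior α − prior α and total failures = posterior β − prior β.
Total across both batches: 20−8=12 passes, 28−3=25 failures.
Subtract the second batch: 12−8=4 passes and 25−17=8 failures.

4 passes and 8 failures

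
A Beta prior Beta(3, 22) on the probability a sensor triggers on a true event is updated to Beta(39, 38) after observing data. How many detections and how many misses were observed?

Under Beta–binomial conjugacy the posterior parameters are (α+s, β+f).
Match parameters: s=39−3=36, f=38−22=16.

36 detections and 16 misses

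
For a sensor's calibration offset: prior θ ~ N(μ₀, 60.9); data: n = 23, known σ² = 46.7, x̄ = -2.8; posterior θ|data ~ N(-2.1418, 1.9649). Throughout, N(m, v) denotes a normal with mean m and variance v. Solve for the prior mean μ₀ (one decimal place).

The posterior mean is a precision-weighted average: μ_n = (τ₀μ₀ + τ_data·x̄)/(τ₀+τ_data), with τ₀=1/σ₀² and τ_data=n/σ².
Here τ₀ = 1/60.9 = 0.016420 and τ_data = 23/46.7 = 0.492505, so τ_n = 0.508925.
Rearranging for μ₀: μ₀ = (μ_n·τ_n − τ_data·x̄)/τ₀ = (-2.1418·0.508925 − 0.492505·-2.8) / 0.016420 = 0.288998/0.016420 ≈ 17.6.

μ₀ = 17.6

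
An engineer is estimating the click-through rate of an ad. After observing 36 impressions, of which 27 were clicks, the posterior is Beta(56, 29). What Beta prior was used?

Under Beta–binomial conjugacy the posterior parameters are (a+s, b+f).
So a = 56 − 27 = 29 and b = 29 − 9 = 20.

Beta(29, 20)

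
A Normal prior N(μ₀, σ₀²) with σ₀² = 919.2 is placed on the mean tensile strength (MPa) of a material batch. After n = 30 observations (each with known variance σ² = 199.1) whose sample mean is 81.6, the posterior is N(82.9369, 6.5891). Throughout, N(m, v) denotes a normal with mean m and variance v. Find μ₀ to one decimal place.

μ₀ = 268.1

The posterior mean is a precision-weighted average: μ_n = (τ₀μ₀ + τ_data·x̄)/(τ₀+τ_data), with τ₀=1/σ₀² and τ_data=n/σ².
Here τ₀ = 1/919.2 = 0.001088 and τ_data = 30/199.1 = 0.150678, so τ_n = 0.151766.
Rearranging for μ₀: μ₀ = (μ_n·τ_n − τ_data·x̄)/τ₀ = (82.9369·0.151766 − 0.150678·81.6) / 0.001088 = 0.291677/0.001088 ≈ 268.1.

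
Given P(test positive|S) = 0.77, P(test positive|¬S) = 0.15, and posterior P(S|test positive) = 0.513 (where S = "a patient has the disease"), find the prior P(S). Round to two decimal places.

P(S) = 0.17

In odds form, posterior odds = prior odds × likelihood ratio, so prior odds = posterior odds ÷ LR.
Posterior odds = 0.513/(1−0.513) = 1.0534. LR = 0.77/0.15 = 5.1333.
Prior odds = 1.0534/5.1333 = 0.2052, so P(S) = 0.2052/(1+0.2052) ≈ 0.17.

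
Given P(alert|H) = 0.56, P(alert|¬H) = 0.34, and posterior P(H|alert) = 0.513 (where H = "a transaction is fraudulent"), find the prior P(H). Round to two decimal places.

In odds form, posterior odds = prior odds × likelihood ratio, so prior odds = posterior odds ÷ LR.
Posterior odds = 0.513/(1−0.513) = 1.0534. LR = 0.56/0.34 = 1.6471.
Prior odds = 1.0534/1.6471 = 0.6395, so P(H) = 0.6395/(1+0.6395) ≈ 0.39.

P(H) = 0.39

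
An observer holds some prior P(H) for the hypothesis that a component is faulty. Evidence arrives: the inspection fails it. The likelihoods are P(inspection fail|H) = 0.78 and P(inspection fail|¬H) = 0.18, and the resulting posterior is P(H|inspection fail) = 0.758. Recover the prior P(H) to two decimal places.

Bayes' rule in odds form gives O(H|E) = O(H)·[P(E|H)/P(E|¬H)], hence O(H) = O(H|E)/LR.
Posterior odds = 0.758/(1−0.758) = 3.1322. LR = 0.78/0.18 = 4.3333.
Prior odds = 3.1322/4.3333 = 0.7228, so P(H) = 0.7228/(1+0.7228) ≈ 0.42.

P(H) = 0.42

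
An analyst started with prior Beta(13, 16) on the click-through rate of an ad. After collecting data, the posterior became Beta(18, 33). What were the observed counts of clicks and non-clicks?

5 clicks and 17 non-clicks

Beta is conjugate to the binomial likelihood: posterior = Beta(α+s, β+f).
So s = 18 − 13 = 5 and f = 33 − 16 = 17.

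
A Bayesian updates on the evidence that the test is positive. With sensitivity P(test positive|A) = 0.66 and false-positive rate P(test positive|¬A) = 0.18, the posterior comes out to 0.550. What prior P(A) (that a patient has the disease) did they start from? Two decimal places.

Bayes' rule in odds form gives O(A|E) = O(A)·[P(E|A)/P(E|¬A)], hence O(A) = O(A|E)/LR.
Posterior odds = 0.550/(1−0.550) = 1.2222. LR = 0.66/0.18 = 3.6667.
Prior odds = 1.2222/3.6667 = 0.3333, so P(A) = 0.3333/(1+0.3333) ≈ 0.25.

P(A) = 0.25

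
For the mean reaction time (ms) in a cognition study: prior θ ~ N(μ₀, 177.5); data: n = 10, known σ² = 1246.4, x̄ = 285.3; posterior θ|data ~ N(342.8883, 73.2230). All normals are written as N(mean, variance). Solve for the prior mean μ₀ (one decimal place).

μ₀ = 424.9

With known observation variance, the Normal–Normal posterior has precision τ_n = τ₀ + n/σ² and mean μ_n = (τ₀μ₀ + (n/σ²)x̄)/τ_n.
Here τ₀ = 1/177.5 = 0.005634 and τ_data = 10/1246.4 = 0.008023, so τ_n = 0.013657.
Rearranging for μ₀: μ₀ = (μ_n·τ_n − τ_data·x̄)/τ₀ = (342.8883·0.013657 − 0.008023·285.3) / 0.005634 = 2.393864/0.005634 ≈ 424.9.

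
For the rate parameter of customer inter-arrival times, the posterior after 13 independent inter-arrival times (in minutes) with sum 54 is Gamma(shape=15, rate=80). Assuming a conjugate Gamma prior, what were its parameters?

Gamma(shape=2, rate=26)

For an exponential likelihood with a Gamma(α, β) prior on the rate, n observations with total T give posterior Gamma(α+n, β+T).
So α = 15 − 13 = 2 and β = 80 − 54 = 26.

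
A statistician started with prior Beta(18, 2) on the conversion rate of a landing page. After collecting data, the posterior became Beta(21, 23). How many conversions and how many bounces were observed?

Under Beta–binomial conjugacy the posterior parameters are (a+s, b+f).
So s = 21 − 18 = 3 and f = 23 − 2 = 21.

3 conversions and 21 bounces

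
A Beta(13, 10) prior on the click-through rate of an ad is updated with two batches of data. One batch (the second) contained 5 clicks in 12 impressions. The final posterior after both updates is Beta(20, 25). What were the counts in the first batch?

Because Beta–binomial updating is additive in the counts, the combined data contributed (α_post−α_prior, β_post−β_prior) successes and failures.
Total across both batches: 20−13=7 clicks, 25−10=15 non-clicks.
Subtract the second batch: 7−5=2 clicks and 15−7=8 non-clicks.

2 clicks and 8 non-clicks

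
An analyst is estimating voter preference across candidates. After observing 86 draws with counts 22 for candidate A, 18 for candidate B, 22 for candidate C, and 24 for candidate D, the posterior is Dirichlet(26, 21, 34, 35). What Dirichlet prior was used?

Dirichlet(4, 3, 12, 11)

For a Dirichlet(α) prior with multinomial counts c, the posterior is Dirichlet(α + c) componentwise.
Subtract each count from the matching posterior parameter: 26−22=4, 21−18=3, 34−22=12, 35−24=11.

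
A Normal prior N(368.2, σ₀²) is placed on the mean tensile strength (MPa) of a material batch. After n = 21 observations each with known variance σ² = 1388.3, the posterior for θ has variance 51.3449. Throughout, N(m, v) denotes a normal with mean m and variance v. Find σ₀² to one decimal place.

σ₀² = 229.9

Posterior precision equals prior precision plus data precision: 1/σ_n² = 1/σ₀² + n/σ².
So 1/σ₀² = 1/51.3449 − 21/1388.3 = 0.019476 − 0.015126 = 0.004350.
Hence σ₀² = 1/0.004350 ≈ 229.9.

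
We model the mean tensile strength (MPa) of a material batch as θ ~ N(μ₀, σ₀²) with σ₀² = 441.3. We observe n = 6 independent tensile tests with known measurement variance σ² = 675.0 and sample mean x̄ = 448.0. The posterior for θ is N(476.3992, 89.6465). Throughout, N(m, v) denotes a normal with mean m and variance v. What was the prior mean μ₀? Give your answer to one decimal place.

μ₀ = 587.8

With known observation variance, the Normal–Normal posterior has precision τ_n = τ₀ + n/σ² and mean μ_n = (τ₀μ₀ + (n/σ²)x̄)/τ_n.
Here τ₀ = 1/441.3 = 0.002266 and τ_data = 6/675.0 = 0.008889, so τ_n = 0.011155.
Rearranging for μ₀: μ₀ = (μ_n·τ_n − τ_data·x̄)/τ₀ = (476.3992·0.011155 − 0.008889·448.0) / 0.002266 = 1.331961/0.002266 ≈ 587.8.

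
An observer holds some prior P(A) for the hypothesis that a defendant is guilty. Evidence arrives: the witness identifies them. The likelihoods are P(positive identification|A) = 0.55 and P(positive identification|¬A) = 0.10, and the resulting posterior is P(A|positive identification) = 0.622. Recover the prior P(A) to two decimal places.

Bayes' rule in odds form gives O(A|E) = O(A)·[P(E|A)/P(E|¬A)], hence O(A) = O(A|E)/LR.
Posterior odds = 0.622/(1−0.622) = 1.6455. LR = 0.55/0.10 = 5.5000.
Prior odds = 1.6455/5.5000 = 0.2992, so P(A) = 0.2992/(1+0.2992) ≈ 0.23.

P(A) = 0.23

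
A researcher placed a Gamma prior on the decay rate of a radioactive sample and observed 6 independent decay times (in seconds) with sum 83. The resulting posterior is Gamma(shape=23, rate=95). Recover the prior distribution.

Gamma(shape=17, rate=12)

Gamma–exponential conjugacy: posterior shape = α + n, posterior rate = β + Σtᵢ.
So α = 23 − 6 = 17 and β = 95 − 83 = 12.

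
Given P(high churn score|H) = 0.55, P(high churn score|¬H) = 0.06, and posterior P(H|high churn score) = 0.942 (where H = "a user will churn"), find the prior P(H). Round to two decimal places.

P(H) = 0.64

In odds form, posterior odds = prior odds × likelihood ratio, so prior odds = posterior odds ÷ LR.
Posterior odds = 0.942/(1−0.942) = 16.2414. LR = 0.55/0.06 = 9.1667.
Prior odds = 16.2414/9.1667 = 1.7718, so P(H) = 1.7718/(1+1.7718) ≈ 0.64.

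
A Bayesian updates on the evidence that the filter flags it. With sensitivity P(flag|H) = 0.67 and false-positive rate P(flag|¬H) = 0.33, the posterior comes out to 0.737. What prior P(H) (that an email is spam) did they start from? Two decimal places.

P(H) = 0.58

In odds form, posterior odds = prior odds × likelihood ratio, so prior odds = posterior odds ÷ LR.
Posterior odds = 0.737/(1−0.737) = 2.8023. LR = 0.67/0.33 = 2.0303.
Prior odds = 2.8023/2.0303 = 1.3802, so P(H) = 1.3802/(1+1.3802) ≈ 0.58.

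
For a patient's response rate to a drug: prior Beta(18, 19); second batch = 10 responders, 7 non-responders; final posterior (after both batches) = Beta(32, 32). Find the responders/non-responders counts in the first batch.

4 responders and 6 non-responders

Sequential conjugate updates are equivalent to a single update on the pooled data, so total successes = posterior α − prior α and total failures = posterior β − prior β.
Total across both batches: 32−18=14 responders, 32−19=13 non-responders.
Subtract the second batch: 14−10=4 responders and 13−7=6 non-responders.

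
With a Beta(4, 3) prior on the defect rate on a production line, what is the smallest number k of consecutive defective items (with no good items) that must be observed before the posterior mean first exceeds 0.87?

k = 17

After k defective items and 0 good items the posterior is Beta(4+k, 3), with mean (4+k)/(4+3+k).
Set (4+k)/(7+k) > 0.87 and solve: k > (0.87·7 − 4)/(1 − 0.87) = 16.077.
The smallest integer exceeding 16.077 is 17, and checking k=17: (21)/(24) = 0.8750 > 0.87.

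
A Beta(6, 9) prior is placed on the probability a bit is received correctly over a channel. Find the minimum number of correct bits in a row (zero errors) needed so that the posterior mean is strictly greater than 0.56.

k = 6

After k correct bits and 0 errors the posterior is Beta(6+k, 9), with mean (6+k)/(6+9+k).
Set (6+k)/(15+k) > 0.56 and solve: k > (0.56·15 − 6)/(1 − 0.56) = 5.455.
The smallest integer exceeding 5.455 is 6.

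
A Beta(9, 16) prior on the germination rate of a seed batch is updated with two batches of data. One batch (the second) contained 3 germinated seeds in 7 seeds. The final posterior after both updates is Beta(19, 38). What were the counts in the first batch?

7 germinated seeds and 18 non-germinating seeds

Because Beta–binomial updating is additive in the counts, the combined data contributed (α_post−α_prior, β_post−β_prior) successes and failures.
Total across both batches: 19−9=10 germinated seeds, 38−16=22 non-germinating seeds.
Subtract the second batch: 10−3=7 germinated seeds and 22−4=18 non-germinating seeds.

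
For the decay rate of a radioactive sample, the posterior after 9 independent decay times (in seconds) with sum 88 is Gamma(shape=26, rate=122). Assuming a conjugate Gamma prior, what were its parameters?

For an exponential likelihood with a Gamma(α, β) prior on the rate, n observations with total T give posterior Gamma(α+n, β+T).
So α = 26 − 9 = 17 and β = 122 − 88 = 34.

Gamma(shape=17, rate=34)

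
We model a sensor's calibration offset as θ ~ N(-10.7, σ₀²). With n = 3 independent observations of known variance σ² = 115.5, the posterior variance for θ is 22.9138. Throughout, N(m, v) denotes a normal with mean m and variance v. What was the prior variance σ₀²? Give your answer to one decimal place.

For the Normal–Normal model with known σ², precisions add: τ_n = τ₀ + n/σ².
So 1/σ₀² = 1/22.9138 − 3/115.5 = 0.043642 − 0.025974 = 0.017668.
Hence σ₀² = 1/0.017668 ≈ 56.6.

σ₀² = 56.6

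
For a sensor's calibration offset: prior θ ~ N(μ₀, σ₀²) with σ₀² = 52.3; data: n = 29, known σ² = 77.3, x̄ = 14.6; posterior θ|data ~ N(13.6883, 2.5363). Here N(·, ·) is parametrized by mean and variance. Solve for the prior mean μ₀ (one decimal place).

μ₀ = -4.2

The posterior mean is a precision-weighted average: μ_n = (τ₀μ₀ + τ_data·x̄)/(τ₀+τ_data), with τ₀=1/σ₀² and τ_data=n/σ².
Here τ₀ = 1/52.3 = 0.019120 and τ_data = 29/77.3 = 0.375162, so τ_n = 0.394282.
Rearranging for μ₀: μ₀ = (μ_n·τ_n − τ_data·x̄)/τ₀ = (13.6883·0.394282 − 0.375162·14.6) / 0.019120 = -0.080315/0.019120 ≈ -4.2.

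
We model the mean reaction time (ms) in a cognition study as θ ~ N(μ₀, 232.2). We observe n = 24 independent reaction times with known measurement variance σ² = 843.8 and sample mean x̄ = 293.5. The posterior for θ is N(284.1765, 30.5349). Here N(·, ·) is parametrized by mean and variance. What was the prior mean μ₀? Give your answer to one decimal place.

With known observation variance, the Normal–Normal posterior has precision τ_n = τ₀ + n/σ² and mean μ_n = (τ₀μ₀ + (n/σ²)x̄)/τ_n.
Here τ₀ = 1/232.2 = 0.004307 and τ_data = 24/843.8 = 0.028443, so τ_n = 0.032750.
Rearranging for μ₀: μ₀ = (μ_n·τ_n − τ_data·x̄)/τ₀ = (284.1765·0.032750 − 0.028443·293.5) / 0.004307 = 0.958760/0.004307 ≈ 222.6.

μ₀ = 222.6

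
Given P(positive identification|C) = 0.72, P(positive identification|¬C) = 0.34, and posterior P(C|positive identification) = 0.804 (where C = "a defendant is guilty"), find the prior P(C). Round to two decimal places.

Bayes' rule in odds form gives O(C|E) = O(C)·[P(E|C)/P(E|¬C)], hence O(C) = O(C|E)/LR.
Posterior odds = 0.804/(1−0.804) = 4.1020. LR = 0.72/0.34 = 2.1176.
Prior odds = 4.1020/2.1176 = 1.9371, so P(C) = 1.9371/(1+1.9371) ≈ 0.66.

P(C) = 0.66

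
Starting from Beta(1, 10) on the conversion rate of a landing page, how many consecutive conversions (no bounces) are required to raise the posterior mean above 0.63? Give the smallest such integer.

After k conversions and 0 bounces the posterior is Beta(1+k, 10), with mean (1+k)/(1+10+k).
Set (1+k)/(11+k) > 0.63 and solve: k > (0.63·11 − 1)/(1 − 0.63) = 16.027.
The smallest integer exceeding 16.027 is 17.

k = 17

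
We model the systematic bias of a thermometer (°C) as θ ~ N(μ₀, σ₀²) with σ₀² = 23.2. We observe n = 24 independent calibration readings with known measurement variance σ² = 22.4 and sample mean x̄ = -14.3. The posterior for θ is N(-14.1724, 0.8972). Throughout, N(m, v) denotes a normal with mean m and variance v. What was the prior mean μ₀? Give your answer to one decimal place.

With known observation variance, the Normal–Normal posterior has precision τ_n = τ₀ + n/σ² and mean μ_n = (τ₀μ₀ + (n/σ²)x̄)/τ_n.
Here τ₀ = 1/23.2 = 0.043103 and τ_data = 24/22.4 = 1.071429, so τ_n = 1.114532.
Rearranging for μ₀: μ₀ = (μ_n·τ_n − τ_data·x̄)/τ₀ = (-14.1724·1.114532 − 1.071429·-14.3) / 0.043103 = -0.474159/0.043103 ≈ -11.0.

μ₀ = -11.0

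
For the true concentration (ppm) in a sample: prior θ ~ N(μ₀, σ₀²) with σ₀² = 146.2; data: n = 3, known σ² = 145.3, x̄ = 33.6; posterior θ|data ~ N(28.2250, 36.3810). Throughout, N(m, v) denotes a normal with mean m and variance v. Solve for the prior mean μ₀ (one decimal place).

μ₀ = 12.0

With known observation variance, the Normal–Normal posterior has precision τ_n = τ₀ + n/σ² and mean μ_n = (τ₀μ₀ + (n/σ²)x̄)/τ_n.
Here τ₀ = 1/146.2 = 0.006840 and τ_data = 3/145.3 = 0.020647, so τ_n = 0.027487.
Rearranging for μ₀: μ₀ = (μ_n·τ_n − τ_data·x̄)/τ₀ = (28.2250·0.027487 − 0.020647·33.6) / 0.006840 = 0.082081/0.006840 ≈ 12.0.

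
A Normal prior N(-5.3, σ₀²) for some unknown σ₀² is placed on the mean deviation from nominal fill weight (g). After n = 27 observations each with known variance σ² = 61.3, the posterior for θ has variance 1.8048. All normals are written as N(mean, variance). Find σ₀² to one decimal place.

σ₀² = 8.8

For the Normal–Normal model with known σ², precisions add: τ_n = τ₀ + n/σ².
So 1/σ₀² = 1/1.8048 − 27/61.3 = 0.554078 − 0.440457 = 0.113621.
Hence σ₀² = 1/0.113621 ≈ 8.8.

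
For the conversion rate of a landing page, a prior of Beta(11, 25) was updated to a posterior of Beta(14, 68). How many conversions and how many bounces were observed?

3 conversions and 43 bounces

Under Beta–binomial conjugacy the posterior parameters are (a+s, b+f).
So s = 14 − 11 = 3 and f = 68 − 25 = 43.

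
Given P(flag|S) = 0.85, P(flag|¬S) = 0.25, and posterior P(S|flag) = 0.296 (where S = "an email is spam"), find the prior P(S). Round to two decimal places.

In odds form, posterior odds = prior odds × likelihood ratio, so prior odds = posterior odds ÷ LR.
Posterior odds = 0.296/(1−0.296) = 0.4205. LR = 0.85/0.25 = 3.4000.
Prior odds = 0.4205/3.4000 = 0.1237, so P(S) = 0.1237/(1+0.1237) ≈ 0.11.

P(S) = 0.11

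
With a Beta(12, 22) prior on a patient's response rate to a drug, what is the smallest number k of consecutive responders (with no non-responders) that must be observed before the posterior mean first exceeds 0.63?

After k responders and 0 non-responders the posterior is Beta(12+k, 22), with mean (12+k)/(12+22+k).
Set (12+k)/(34+k) > 0.63 and solve: k > (0.63·34 − 12)/(1 − 0.63) = 25.459.
The smallest integer exceeding 25.459 is 26, and checking k=26: (38)/(60) = 0.6333 > 0.63.

k = 26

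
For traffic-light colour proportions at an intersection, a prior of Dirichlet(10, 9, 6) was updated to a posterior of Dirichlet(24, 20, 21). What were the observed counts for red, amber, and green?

For a Dirichlet(α) prior with multinomial counts c, the posterior is Dirichlet(α + c) componentwise.
Counts are posterior − prior componentwise: 24−10=14, 20−9=11, 21−6=15.

counts (14, 11, 15)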